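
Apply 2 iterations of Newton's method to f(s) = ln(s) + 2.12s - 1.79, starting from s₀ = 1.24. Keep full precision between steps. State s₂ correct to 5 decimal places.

0.89604

f'(s) = 1/s + 2.12
s_0 = 1.240000: f = 1.053911, f' = 2.926452 → s_1 = 1.240000 - (1.053911)/(2.926452) = 0.879867
s_1 = 0.879867: f = -0.052666, f' = 3.256535 → s_2 = 0.879867 - (-0.052666)/(3.256535) = 0.896040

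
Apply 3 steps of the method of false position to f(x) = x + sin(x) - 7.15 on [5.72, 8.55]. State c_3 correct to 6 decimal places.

6.724176

f(5.720000) = -1.963882, f(8.550000) = 2.167401
step 1: c = 7.065293, f(c) = 0.620069 > 0 → new bracket [5.720000, 7.065293]
step 2: c = 6.742464, f(c) = 0.035765 > 0 → new bracket [5.720000, 6.742464]
step 3: c = 6.724176, f(c) = 0.001012 > 0 → new bracket [5.720000, 6.724176]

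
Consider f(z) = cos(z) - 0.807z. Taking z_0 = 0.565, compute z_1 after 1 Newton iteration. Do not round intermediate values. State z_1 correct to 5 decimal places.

0.85450

f'(z) = -sin(z) - 0.807
z_0 = 0.565000: f = 0.388634, f' = -1.342416 → z_1 = 0.565000 - (0.388634)/(-1.342416) = 0.854503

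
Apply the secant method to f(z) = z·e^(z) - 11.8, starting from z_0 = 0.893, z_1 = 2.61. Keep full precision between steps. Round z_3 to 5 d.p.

1.64307

f(z_0) = -9.618896, f(z_1) = 23.693523
z_2 = 2.610000 - (23.693523)·(2.610000 - 0.893000)/(23.693523 - (-9.618896)) = 1.388780; f(z_2) = -6.231051
z_3 = 1.388780 - (-6.231051)·(1.388780 - 2.610000)/(-6.231051 - (23.693523)) = 1.643069; f(z_3) = -3.303664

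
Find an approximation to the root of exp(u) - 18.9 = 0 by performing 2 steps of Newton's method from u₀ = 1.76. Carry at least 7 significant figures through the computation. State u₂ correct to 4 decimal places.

f'(u) = exp(u)
u_0 = 1.760000: f = -13.087563, f' = 5.812437 → u_1 = 1.760000 - (-13.087563)/(5.812437) = 4.011648
u_1 = 4.011648: f = 36.337823, f' = 55.237823 → u_2 = 4.011648 - (36.337823)/(55.237823) = 3.353805

3.3538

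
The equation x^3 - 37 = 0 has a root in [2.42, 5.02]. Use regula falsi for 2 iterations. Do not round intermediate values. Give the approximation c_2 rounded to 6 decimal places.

3.181864

False-position update: c = (a·f(b) − b·f(a))/(f(b) − f(a)); replace the endpoint whose sign matches f(c).
f(2.420000) = -22.827512, f(5.020000) = 89.506008
step 1: c = 2.948351, f(c) = -11.370651 < 0 → new bracket [2.948351, 5.020000]
step 2: c = 3.181864, f(c) = -4.785989 < 0 → new bracket [3.181864, 5.020000]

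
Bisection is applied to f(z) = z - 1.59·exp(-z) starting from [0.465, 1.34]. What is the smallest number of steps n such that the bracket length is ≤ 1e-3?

10

Initial width b − a = 1.34 − 0.465 = 0.875000.
After n steps the width is (b−a)/2^n; need (b−a)/2^n ≤ 1e-3.
So n ≥ log₂(0.875000/1e-3) = log₂(875.0000) ≈ 9.7731.
Hence n = 10.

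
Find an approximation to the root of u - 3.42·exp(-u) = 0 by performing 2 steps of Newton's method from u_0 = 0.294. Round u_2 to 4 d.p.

Newton update: u ← u − f(u)/f'(u).
f'(u) = 1 + 3.42·exp(-u)
u_0 = 0.294000: f = -2.254846, f' = 3.548846 → u_1 = 0.294000 - (-2.254846)/(3.548846) = 0.929374
u_1 = 0.929374: f = -0.420844, f' = 2.350218 → u_2 = 0.929374 - (-0.420844)/(2.350218) = 1.108440

1.1084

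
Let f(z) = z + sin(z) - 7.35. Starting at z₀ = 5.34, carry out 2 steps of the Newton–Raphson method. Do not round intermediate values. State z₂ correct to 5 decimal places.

f'(z) = 1 + cos(z)
z_0 = 5.340000: f = -2.819433, f' = 1.587213 → z_1 = 5.340000 - (-2.819433)/(1.587213) = 7.116342
z_1 = 7.116342: f = 0.506400, f' = 1.672543 → z_2 = 7.116342 - (0.506400)/(1.672543) = 6.813569

6.81357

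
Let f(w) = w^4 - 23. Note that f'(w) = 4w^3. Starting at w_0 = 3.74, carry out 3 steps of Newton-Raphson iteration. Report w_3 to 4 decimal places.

w_0 = 3.740000: f = 172.652954, f' = 209.254496 → w_1 = 3.740000 - (172.652954)/(209.254496) = 2.914914
w_1 = 2.914914: f = 49.194313, f' = 99.068875 → w_2 = 2.914914 - (49.194313)/(99.068875) = 2.418347
w_2 = 2.418347: f = 11.203821, f' = 56.573879 → w_3 = 2.418347 - (11.203821)/(56.573879) = 2.220308

2.2203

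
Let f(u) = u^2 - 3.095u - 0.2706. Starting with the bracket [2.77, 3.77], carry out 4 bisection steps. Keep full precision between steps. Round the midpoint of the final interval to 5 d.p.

3.17625

f(2.770000) = -1.170850, f(3.770000) = 2.274150 (opposite signs)
step 1: m = 3.270000, f(m) = 0.301650 > 0 → root in [2.770000, 3.270000]
step 2: m = 3.020000, f(m) = -0.497100 < 0 → root in [3.020000, 3.270000]
step 3: m = 3.145000, f(m) = -0.113350 < 0 → root in [3.145000, 3.270000]
step 4: m = 3.207500, f(m) = 0.090244 > 0 → root in [3.145000, 3.207500]
Midpoint of [3.145000, 3.207500] = 3.176250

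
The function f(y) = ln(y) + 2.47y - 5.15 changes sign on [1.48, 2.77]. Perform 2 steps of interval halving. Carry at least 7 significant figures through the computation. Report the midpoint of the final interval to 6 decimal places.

f(1.480000) = -1.102358, f(2.770000) = 2.710747 (opposite signs)
step 1: m = 2.125000, f(m) = 0.852522 > 0 → root in [1.480000, 2.125000]
step 2: m = 1.802500, f(m) = -0.108650 < 0 → root in [1.802500, 2.125000]
Midpoint of [1.802500, 2.125000] = 1.963750

1.963750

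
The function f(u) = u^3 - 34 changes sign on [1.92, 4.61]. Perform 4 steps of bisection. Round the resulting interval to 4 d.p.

f(1.920000) = -26.922112, f(4.610000) = 63.972181 (opposite signs)
step 1: m = 3.265000, f(m) = 0.805635 > 0 → root in [1.920000, 3.265000]
step 2: m = 2.592500, f(m) = -16.575662 < 0 → root in [2.592500, 3.265000]
step 3: m = 2.928750, f(m) = -8.878423 < 0 → root in [2.928750, 3.265000]
step 4: m = 3.096875, f(m) = -4.299003 < 0 → root in [3.096875, 3.265000]

[3.0969, 3.2650]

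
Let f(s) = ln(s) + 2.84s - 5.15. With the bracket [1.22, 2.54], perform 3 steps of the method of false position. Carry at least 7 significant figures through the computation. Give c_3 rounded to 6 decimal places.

1.639347

False-position update: c = (a·f(b) − b·f(a))/(f(b) − f(a)); replace the endpoint whose sign matches f(c).
f(1.220000) = -1.486349, f(2.540000) = 2.995764
step 1: c = 1.657736, f(c) = 0.063422 > 0 → new bracket [1.220000, 1.657736]
step 2: c = 1.639822, f(c) = 0.001682 > 0 → new bracket [1.220000, 1.639822]
step 3: c = 1.639347, f(c) = 0.000045 > 0 → new bracket [1.220000, 1.639347]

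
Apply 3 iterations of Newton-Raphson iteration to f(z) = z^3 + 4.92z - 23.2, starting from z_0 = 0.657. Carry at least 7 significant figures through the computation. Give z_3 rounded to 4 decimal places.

f'(z) = 3z^2 + 4.92
z_0 = 0.657000: f = -19.683967, f' = 6.214947 → z_1 = 0.657000 - (-19.683967)/(6.214947) = 3.824198
z_1 = 3.824198: f = 51.541992, f' = 48.793467 → z_2 = 3.824198 - (51.541992)/(48.793467) = 2.767868
z_2 = 2.767868: f = 11.622807, f' = 27.903281 → z_3 = 2.767868 - (11.622807)/(27.903281) = 2.351329

2.3513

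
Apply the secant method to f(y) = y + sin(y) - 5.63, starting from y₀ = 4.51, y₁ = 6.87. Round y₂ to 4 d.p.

5.7827

f(y_0) = -2.099589, f(y_1) = 1.793711
y_2 = 6.870000 - (1.793711)·(6.870000 - 4.510000)/(1.793711 - (-2.099589)) = 5.782707; f(y_2) = -0.327138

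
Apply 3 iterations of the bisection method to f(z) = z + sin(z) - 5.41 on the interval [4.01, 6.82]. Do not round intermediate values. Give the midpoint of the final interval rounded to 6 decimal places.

5.941875

f(4.010000) = -2.163301, f(6.820000) = 1.921401 (opposite signs)
step 1: m = 5.415000, f(m) = -0.758158 < 0 → root in [5.415000, 6.820000]
step 2: m = 6.117500, f(m) = 0.542572 > 0 → root in [5.415000, 6.117500]
step 3: m = 5.766250, f(m) = -0.137968 < 0 → root in [5.766250, 6.117500]
Midpoint of [5.766250, 6.117500] = 5.941875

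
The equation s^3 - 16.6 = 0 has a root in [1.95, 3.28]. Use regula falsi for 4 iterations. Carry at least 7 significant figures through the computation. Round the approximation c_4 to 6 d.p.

f(1.950000) = -9.185125, f(3.280000) = 18.687552
step 1: c = 2.388286, f(c) = -2.977424 < 0 → new bracket [2.388286, 3.280000]
step 2: c = 2.510835, f(c) = -0.770964 < 0 → new bracket [2.510835, 3.280000]
step 3: c = 2.541310, f(c) = -0.187570 < 0 → new bracket [2.541310, 3.280000]
step 4: c = 2.548651, f(c) = -0.044935 < 0 → new bracket [2.548651, 3.280000]

2.548651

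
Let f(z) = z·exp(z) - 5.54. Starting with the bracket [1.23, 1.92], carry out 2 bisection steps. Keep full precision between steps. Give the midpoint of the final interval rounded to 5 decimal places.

1.31625

f(1.230000) = -1.331888, f(1.920000) = 7.556240 (opposite signs)
step 1: m = 1.575000, f(m) = 2.068418 > 0 → root in [1.230000, 1.575000]
step 2: m = 1.402500, f(m) = 0.161654 > 0 → root in [1.230000, 1.402500]
Midpoint of [1.230000, 1.402500] = 1.316250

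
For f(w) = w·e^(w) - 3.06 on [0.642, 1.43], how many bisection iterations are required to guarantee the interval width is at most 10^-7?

23

Initial width b − a = 1.43 − 0.642 = 0.788000.
After n steps the width is (b−a)/2^n; need (b−a)/2^n ≤ 10^-7.
So n ≥ log₂(0.788000/10^-7) = log₂(7880000.0000) ≈ 22.9098.
Hence n = 23.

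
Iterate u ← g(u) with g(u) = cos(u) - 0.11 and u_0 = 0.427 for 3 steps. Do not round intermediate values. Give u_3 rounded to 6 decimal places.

0.722853

u_1 = g(0.427000) = 0.800212
u_2 = g(0.800212) = 0.586554
u_3 = g(0.586554) = 0.722853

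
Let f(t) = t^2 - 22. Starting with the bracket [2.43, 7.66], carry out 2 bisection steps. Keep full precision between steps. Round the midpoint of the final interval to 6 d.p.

f(2.430000) = -16.095100, f(7.660000) = 36.675600 (opposite signs)
step 1: m = 5.045000, f(m) = 3.452025 > 0 → root in [2.430000, 5.045000]
step 2: m = 3.737500, f(m) = -8.031094 < 0 → root in [3.737500, 5.045000]
Midpoint of [3.737500, 5.045000] = 4.391250

4.391250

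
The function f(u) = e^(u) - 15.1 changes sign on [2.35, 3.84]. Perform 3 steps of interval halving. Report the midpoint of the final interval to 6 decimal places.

f(2.350000) = -4.614430, f(3.840000) = 31.425474 (opposite signs)
step 1: m = 3.095000, f(m) = 6.987239 > 0 → root in [2.350000, 3.095000]
step 2: m = 2.722500, f(m) = 0.118321 > 0 → root in [2.350000, 2.722500]
step 3: m = 2.536250, f(m) = -2.467789 < 0 → root in [2.536250, 2.722500]
Midpoint of [2.536250, 2.722500] = 2.629375

2.629375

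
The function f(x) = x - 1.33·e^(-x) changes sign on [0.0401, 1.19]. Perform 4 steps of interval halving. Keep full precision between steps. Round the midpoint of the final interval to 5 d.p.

0.65098

f(0.040100) = -1.237622, f(1.190000) = 0.785386 (opposite signs)
step 1: m = 0.615050, f(m) = -0.103966 < 0 → root in [0.615050, 1.190000]
step 2: m = 0.902525, f(m) = 0.363151 > 0 → root in [0.615050, 0.902525]
step 3: m = 0.758787, f(m) = 0.136037 > 0 → root in [0.615050, 0.758787]
step 4: m = 0.686919, f(m) = 0.017764 > 0 → root in [0.615050, 0.686919]
Midpoint of [0.615050, 0.686919] = 0.650984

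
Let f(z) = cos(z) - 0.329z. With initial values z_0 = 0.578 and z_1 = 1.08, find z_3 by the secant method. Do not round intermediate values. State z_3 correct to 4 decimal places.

f(z_0) = 0.647395, f(z_1) = 0.116008
z_2 = 1.080000 - (0.116008)·(1.080000 - 0.578000)/(0.116008 - (0.647395)) = 1.189593; f(z_2) = -0.019338
z_3 = 1.189593 - (-0.019338)·(1.189593 - 1.080000)/(-0.019338 - (0.116008)) = 1.173934; f(z_3) = 0.000302

1.1739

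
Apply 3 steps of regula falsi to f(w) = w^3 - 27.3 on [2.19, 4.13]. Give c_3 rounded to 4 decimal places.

False-position update: c = (a·f(b) − b·f(a))/(f(b) − f(a)); replace the endpoint whose sign matches f(c).
f(2.190000) = -16.796541, f(4.130000) = 43.144997
step 1: c = 2.733618, f(c) = -6.872586 < 0 → new bracket [2.733618, 4.130000]
step 2: c = 2.925485, f(c) = -2.262334 < 0 → new bracket [2.925485, 4.130000]
step 3: c = 2.985498, f(c) = -0.689661 < 0 → new bracket [2.985498, 4.130000]

2.9855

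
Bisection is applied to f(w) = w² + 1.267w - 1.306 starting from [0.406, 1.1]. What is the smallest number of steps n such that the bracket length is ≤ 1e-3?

10

Initial width b − a = 1.1 − 0.406 = 0.694000.
After n steps the width is (b−a)/2^n; need (b−a)/2^n ≤ 1e-3.
So n ≥ log₂(0.694000/1e-3) = log₂(694.0000) ≈ 9.4388.
Hence n = 10.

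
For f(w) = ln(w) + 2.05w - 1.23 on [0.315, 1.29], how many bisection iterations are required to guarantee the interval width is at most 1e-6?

20

Initial width b − a = 1.29 − 0.315 = 0.975000.
After n steps the width is (b−a)/2^n; need (b−a)/2^n ≤ 1e-6.
So n ≥ log₂(0.975000/1e-6) = log₂(975000.0000) ≈ 19.8950.
Hence n = 20.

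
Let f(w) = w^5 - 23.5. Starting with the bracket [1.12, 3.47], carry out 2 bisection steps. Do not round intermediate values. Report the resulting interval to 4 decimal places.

[1.7075, 2.2950]

f(1.120000) = -21.737658, f(3.470000) = 479.591957 (opposite signs)
step 1: m = 2.295000, f(m) = 40.166863 > 0 → root in [1.120000, 2.295000]
step 2: m = 1.707500, f(m) = -8.985450 < 0 → root in [1.707500, 2.295000]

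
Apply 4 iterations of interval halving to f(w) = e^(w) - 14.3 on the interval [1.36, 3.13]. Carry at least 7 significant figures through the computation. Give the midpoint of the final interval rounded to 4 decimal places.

2.6322

f(1.360000) = -10.403807, f(3.130000) = 8.573980 (opposite signs)
step 1: m = 2.245000, f(m) = -4.859584 < 0 → root in [2.245000, 3.130000]
step 2: m = 2.687500, f(m) = 0.394893 > 0 → root in [2.245000, 2.687500]
step 3: m = 2.466250, f(m) = -2.521804 < 0 → root in [2.466250, 2.687500]
step 4: m = 2.576875, f(m) = -1.144039 < 0 → root in [2.576875, 2.687500]
Midpoint of [2.576875, 2.687500] = 2.632188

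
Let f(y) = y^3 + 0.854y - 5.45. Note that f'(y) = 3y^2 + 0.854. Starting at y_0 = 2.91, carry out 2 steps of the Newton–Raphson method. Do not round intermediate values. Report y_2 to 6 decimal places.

1.696593

y_0 = 2.910000: f = 21.677311, f' = 26.258300 → y_1 = 2.910000 - (21.677311)/(26.258300) = 2.084459
y_1 = 2.084459: f = 5.387034, f' = 13.888904 → y_2 = 2.084459 - (5.387034)/(13.888904) = 1.696593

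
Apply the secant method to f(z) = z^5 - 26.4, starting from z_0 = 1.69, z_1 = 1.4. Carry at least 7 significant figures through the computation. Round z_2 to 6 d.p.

2.125094

f(z_0) = -12.614151, f(z_1) = -21.021760
z_2 = 1.400000 - (-21.021760)·(1.400000 - 1.690000)/(-21.021760 - (-12.614151)) = 2.125094; f(z_2) = 16.940223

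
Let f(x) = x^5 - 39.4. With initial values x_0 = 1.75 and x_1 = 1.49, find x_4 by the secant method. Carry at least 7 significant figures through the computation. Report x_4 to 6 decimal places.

f(x_0) = -22.986914, f(x_1) = -32.056022
x_2 = 1.490000 - (-32.056022)·(1.490000 - 1.750000)/(-32.056022 - (-22.986914)) = 2.409006; f(x_2) = 41.731497
x_3 = 2.409006 - (41.731497)·(2.409006 - 1.490000)/(41.731497 - (-32.056022)) = 1.889250; f(x_3) = -15.331593
x_4 = 1.889250 - (-15.331593)·(1.889250 - 2.409006)/(-15.331593 - (41.731497)) = 2.028897; f(x_4) = -5.020455

2.028897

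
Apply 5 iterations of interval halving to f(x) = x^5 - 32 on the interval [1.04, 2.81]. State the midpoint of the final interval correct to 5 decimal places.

f(1.040000) = -30.783347, f(2.810000) = 143.198991 (opposite signs)
step 1: m = 1.925000, f(m) = -5.566561 < 0 → root in [1.925000, 2.810000]
step 2: m = 2.367500, f(m) = 42.378932 > 0 → root in [1.925000, 2.367500]
step 3: m = 2.146250, f(m) = 13.540893 > 0 → root in [1.925000, 2.146250]
step 4: m = 2.035625, f(m) = 2.953356 > 0 → root in [1.925000, 2.035625]
step 5: m = 1.980313, f(m) = -1.544296 < 0 → root in [1.980313, 2.035625]
Midpoint of [1.980313, 2.035625] = 2.007969

2.00797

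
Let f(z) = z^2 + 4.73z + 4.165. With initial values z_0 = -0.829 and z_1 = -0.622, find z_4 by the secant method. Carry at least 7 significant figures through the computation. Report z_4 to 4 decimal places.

-1.1697

f(z_0) = 0.931071, f(z_1) = 1.609824
z_2 = -0.622000 - (1.609824)·(-0.622000 - -0.829000)/(1.609824 - (0.931071)) = -1.112950; f(z_2) = 0.139405
z_3 = -1.112950 - (0.139405)·(-1.112950 - -0.622000)/(0.139405 - (1.609824)) = -1.159495; f(z_3) = 0.025018
z_4 = -1.159495 - (0.025018)·(-1.159495 - -1.112950)/(0.025018 - (0.139405)) = -1.169675; f(z_4) = 0.000577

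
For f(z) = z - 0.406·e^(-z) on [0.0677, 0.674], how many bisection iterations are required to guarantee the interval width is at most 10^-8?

26

Initial width b − a = 0.674 − 0.0677 = 0.606300.
After n steps the width is (b−a)/2^n; need (b−a)/2^n ≤ 10^-8.
So n ≥ log₂(0.606300/10^-8) = log₂(60630000.0000) ≈ 25.8535.
Hence n = 26.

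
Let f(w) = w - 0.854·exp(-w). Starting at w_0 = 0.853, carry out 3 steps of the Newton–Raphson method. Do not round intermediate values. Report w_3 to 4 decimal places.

f'(w) = 1 + 0.854·exp(-w)
w_0 = 0.853000: f = 0.489081, f' = 1.363919 → w_1 = 0.853000 - (0.489081)/(1.363919) = 0.494415
w_1 = 0.494415: f = -0.026463, f' = 1.520878 → w_2 = 0.494415 - (-0.026463)/(1.520878) = 0.511815
w_2 = 0.511815: f = -0.000078, f' = 1.511893 → w_3 = 0.511815 - (-0.000078)/(1.511893) = 0.511867

0.5119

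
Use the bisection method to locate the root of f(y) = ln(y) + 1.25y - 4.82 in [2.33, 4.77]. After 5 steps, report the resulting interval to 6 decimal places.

f(2.330000) = -1.061632, f(4.770000) = 2.704846 (opposite signs)
step 1: m = 3.550000, f(m) = 0.884448 > 0 → root in [2.330000, 3.550000]
step 2: m = 2.940000, f(m) = -0.066590 < 0 → root in [2.940000, 3.550000]
step 3: m = 3.245000, f(m) = 0.413365 > 0 → root in [2.940000, 3.245000]
step 4: m = 3.092500, f(m) = 0.174605 > 0 → root in [2.940000, 3.092500]
step 5: m = 3.016250, f(m) = 0.054327 > 0 → root in [2.940000, 3.016250]

[2.940000, 3.016250]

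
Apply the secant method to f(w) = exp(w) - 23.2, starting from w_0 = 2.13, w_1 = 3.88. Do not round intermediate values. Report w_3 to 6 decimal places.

f(w_0) = -14.785133, f(w_1) = 25.224215
w_2 = 3.880000 - (25.224215)·(3.880000 - 2.130000)/(25.224215 - (-14.785133)) = 2.776698; f(w_2) = -7.134109
w_3 = 2.776698 - (-7.134109)·(2.776698 - 3.880000)/(-7.134109 - (25.224215)) = 3.019946; f(w_3) = -2.709821

3.019946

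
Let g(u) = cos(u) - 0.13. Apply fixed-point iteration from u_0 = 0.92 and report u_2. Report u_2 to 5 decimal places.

u_1 = g(0.920000) = 0.475820
u_2 = g(0.475820) = 0.758917

0.75892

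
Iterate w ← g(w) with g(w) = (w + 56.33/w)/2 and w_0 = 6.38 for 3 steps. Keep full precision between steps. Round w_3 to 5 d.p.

w_1 = g(6.380000) = 7.604577
w_2 = g(7.604577) = 7.505979
w_3 = g(7.505979) = 7.505331

7.50533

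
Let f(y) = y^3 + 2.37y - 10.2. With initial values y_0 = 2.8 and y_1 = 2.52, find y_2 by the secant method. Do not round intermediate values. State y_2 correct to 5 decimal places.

f(y_0) = 18.388000, f(y_1) = 11.775408
y_2 = 2.520000 - (11.775408)·(2.520000 - 2.800000)/(11.775408 - (18.388000)) = 2.021389; f(y_2) = 2.850108

2.02139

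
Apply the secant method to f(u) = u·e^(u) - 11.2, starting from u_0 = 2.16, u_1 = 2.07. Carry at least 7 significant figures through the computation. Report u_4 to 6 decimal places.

f(u_0) = 7.529657, f(u_1) = 5.204384
u_2 = 2.070000 - (5.204384)·(2.070000 - 2.160000)/(5.204384 - (7.529657)) = 1.868564; f(u_2) = 0.906394
u_3 = 1.868564 - (0.906394)·(1.868564 - 2.070000)/(0.906394 - (5.204384)) = 1.826083; f(u_3) = 0.139096
u_4 = 1.826083 - (0.139096)·(1.826083 - 1.868564)/(0.139096 - (0.906394)) = 1.818382; f(u_4) = 0.004659

1.818382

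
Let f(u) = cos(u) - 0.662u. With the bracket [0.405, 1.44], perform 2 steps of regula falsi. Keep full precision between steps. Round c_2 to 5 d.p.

False-position update: c = (a·f(b) − b·f(a))/(f(b) − f(a)); replace the endpoint whose sign matches f(c).
f(0.405000) = 0.650992, f(1.440000) = -0.822856
step 1: c = 0.862155, f(c) = 0.080056 > 0 → new bracket [0.862155, 1.440000]
step 2: c = 0.913389, f(c) = 0.006403 > 0 → new bracket [0.913389, 1.440000]

0.91339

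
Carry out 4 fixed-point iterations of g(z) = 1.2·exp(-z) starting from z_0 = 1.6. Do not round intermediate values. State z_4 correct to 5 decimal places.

z_1 = g(1.600000) = 0.242276
z_2 = g(0.242276) = 0.941808
z_3 = g(0.941808) = 0.467907
z_4 = g(0.467907) = 0.751574

0.75157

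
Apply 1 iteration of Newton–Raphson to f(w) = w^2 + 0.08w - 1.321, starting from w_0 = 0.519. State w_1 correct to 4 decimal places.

1.4225

Newton update: w ← w − f(w)/f'(w).
f'(w) = 2w + 0.08
w_0 = 0.519000: f = -1.010119, f' = 1.118000 → w_1 = 0.519000 - (-1.010119)/(1.118000) = 1.422505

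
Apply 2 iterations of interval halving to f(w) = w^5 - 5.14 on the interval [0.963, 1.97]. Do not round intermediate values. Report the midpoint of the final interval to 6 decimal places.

f(0.963000) = -4.311807, f(1.970000) = 24.530928 (opposite signs)
step 1: m = 1.466500, f(m) = 1.642821 > 0 → root in [0.963000, 1.466500]
step 2: m = 1.214750, f(m) = -2.494946 < 0 → root in [1.214750, 1.466500]
Midpoint of [1.214750, 1.466500] = 1.340625

1.340625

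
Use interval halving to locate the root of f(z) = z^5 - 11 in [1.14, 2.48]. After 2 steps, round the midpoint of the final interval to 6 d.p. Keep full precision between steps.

1.642500

f(1.140000) = -9.074585, f(2.480000) = 82.812002 (opposite signs)
step 1: m = 1.810000, f(m) = 8.426424 > 0 → root in [1.140000, 1.810000]
step 2: m = 1.475000, f(m) = -4.018317 < 0 → root in [1.475000, 1.810000]
Midpoint of [1.475000, 1.810000] = 1.642500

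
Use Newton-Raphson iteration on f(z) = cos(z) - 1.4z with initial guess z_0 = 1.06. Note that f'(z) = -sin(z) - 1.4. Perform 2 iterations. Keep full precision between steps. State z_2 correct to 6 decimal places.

z_0 = 1.060000: f = -0.995128, f' = -2.272355 → z_1 = 1.060000 - (-0.995128)/(-2.272355) = 0.622072
z_1 = 0.622072: f = -0.058228, f' = -1.982720 → z_2 = 0.622072 - (-0.058228)/(-1.982720) = 0.592704

0.592704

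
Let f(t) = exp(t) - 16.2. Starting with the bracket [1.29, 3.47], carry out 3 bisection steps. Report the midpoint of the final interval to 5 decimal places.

2.78875

f(1.290000) = -12.567213, f(3.470000) = 15.936742 (opposite signs)
step 1: m = 2.380000, f(m) = -5.395097 < 0 → root in [2.380000, 3.470000]
step 2: m = 2.925000, f(m) = 2.434226 > 0 → root in [2.380000, 2.925000]
step 3: m = 2.652500, f(m) = -2.010532 < 0 → root in [2.652500, 2.925000]
Midpoint of [2.652500, 2.925000] = 2.788750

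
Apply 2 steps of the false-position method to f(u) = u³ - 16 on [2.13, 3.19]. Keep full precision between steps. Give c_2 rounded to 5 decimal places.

2.49802

False-position update: c = (a·f(b) − b·f(a))/(f(b) − f(a)); replace the endpoint whose sign matches f(c).
f(2.130000) = -6.336403, f(3.190000) = 16.461759
step 1: c = 2.424611, f(c) = -1.746348 < 0 → new bracket [2.424611, 3.190000]
step 2: c = 2.498020, f(c) = -0.412101 < 0 → new bracket [2.498020, 3.190000]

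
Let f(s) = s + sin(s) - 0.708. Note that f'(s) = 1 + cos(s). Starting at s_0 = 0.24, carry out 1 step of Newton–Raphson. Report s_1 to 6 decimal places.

Newton update: s ← s − f(s)/f'(s).
s_0 = 0.240000: f = -0.230297, f' = 1.971338 → s_1 = 0.240000 - (-0.230297)/(1.971338) = 0.356823

0.356823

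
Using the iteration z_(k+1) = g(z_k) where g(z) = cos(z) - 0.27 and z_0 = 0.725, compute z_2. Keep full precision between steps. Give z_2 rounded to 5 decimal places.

z_1 = g(0.725000) = 0.478499
z_2 = g(0.478499) = 0.617687

0.61769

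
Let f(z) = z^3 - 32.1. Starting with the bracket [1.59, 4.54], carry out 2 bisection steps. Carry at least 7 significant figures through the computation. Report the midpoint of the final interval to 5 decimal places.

f(1.590000) = -28.080321, f(4.540000) = 61.476664 (opposite signs)
step 1: m = 3.065000, f(m) = -3.306700 < 0 → root in [3.065000, 4.540000]
step 2: m = 3.802500, f(m) = 22.880371 > 0 → root in [3.065000, 3.802500]
Midpoint of [3.065000, 3.802500] = 3.433750

3.43375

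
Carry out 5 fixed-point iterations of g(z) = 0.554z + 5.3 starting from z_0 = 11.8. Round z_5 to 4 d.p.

z_1 = g(11.800000) = 11.837200
z_2 = g(11.837200) = 11.857809
z_3 = g(11.857809) = 11.869226
z_4 = g(11.869226) = 11.875551
z_5 = g(11.875551) = 11.879055

11.8791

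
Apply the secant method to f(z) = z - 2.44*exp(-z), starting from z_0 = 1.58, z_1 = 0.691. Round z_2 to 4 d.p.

f(z_0) = 1.077421, f(z_1) = -0.531622
z_2 = 0.691000 - (-0.531622)·(0.691000 - 1.580000)/(-0.531622 - (1.077421)) = 0.984723; f(z_2) = 0.073278

0.9847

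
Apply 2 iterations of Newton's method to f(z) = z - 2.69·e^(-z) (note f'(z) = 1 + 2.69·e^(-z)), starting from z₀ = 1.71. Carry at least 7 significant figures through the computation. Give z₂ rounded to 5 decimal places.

0.99183

Newton update: z ← z − f(z)/f'(z).
z_0 = 1.710000: f = 1.223471, f' = 1.486529 → z_1 = 1.710000 - (1.223471)/(1.486529) = 0.886961
z_1 = 0.886961: f = -0.221065, f' = 2.108026 → z_2 = 0.886961 - (-0.221065)/(2.108026) = 0.991829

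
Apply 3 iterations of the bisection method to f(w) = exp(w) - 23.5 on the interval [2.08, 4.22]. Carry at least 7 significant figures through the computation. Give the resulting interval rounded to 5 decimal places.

[3.15000, 3.41750]

f(2.080000) = -15.495531, f(4.220000) = 44.533484 (opposite signs)
step 1: m = 3.150000, f(m) = -0.163935 < 0 → root in [3.150000, 4.220000]
step 2: m = 3.685000, f(m) = 16.345122 > 0 → root in [3.150000, 3.685000]
step 3: m = 3.417500, f(m) = 6.993087 > 0 → root in [3.150000, 3.417500]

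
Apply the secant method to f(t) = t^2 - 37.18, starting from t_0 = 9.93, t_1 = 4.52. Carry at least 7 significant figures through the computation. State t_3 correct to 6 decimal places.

6.162256

Secant update: t_(k+1) = t_k − f(t_k)·(t_k − t_(k-1))/(f(t_k) − f(t_(k-1))).
f(t_0) = 61.424900, f(t_1) = -16.749600
t_2 = 4.520000 - (-16.749600)·(4.520000 - 9.930000)/(-16.749600 - (61.424900)) = 5.679142; f(t_2) = -4.927348
t_3 = 5.679142 - (-4.927348)·(5.679142 - 4.520000)/(-4.927348 - (-16.749600)) = 6.162256; f(t_3) = 0.793397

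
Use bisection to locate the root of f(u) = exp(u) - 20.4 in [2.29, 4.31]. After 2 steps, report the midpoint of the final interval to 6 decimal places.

f(2.290000) = -10.525062, f(4.310000) = 54.040489 (opposite signs)
step 1: m = 3.300000, f(m) = 6.712639 > 0 → root in [2.290000, 3.300000]
step 2: m = 2.795000, f(m) = -4.037371 < 0 → root in [2.795000, 3.300000]
Midpoint of [2.795000, 3.300000] = 3.047500

3.047500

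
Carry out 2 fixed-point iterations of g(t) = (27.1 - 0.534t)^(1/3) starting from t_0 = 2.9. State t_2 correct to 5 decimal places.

t_1 = g(2.900000) = 2.945359
t_2 = g(2.945359) = 2.944428

2.94443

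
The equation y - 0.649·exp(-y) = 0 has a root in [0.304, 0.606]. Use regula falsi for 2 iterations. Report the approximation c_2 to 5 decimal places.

0.42457

False-position update: c = (a·f(b) − b·f(a))/(f(b) − f(a)); replace the endpoint whose sign matches f(c).
f(0.304000) = -0.174872, f(0.606000) = 0.251952
step 1: c = 0.427731, f(c) = 0.004591 > 0 → new bracket [0.304000, 0.427731]
step 2: c = 0.424565, f(c) = 0.000084 > 0 → new bracket [0.304000, 0.424565]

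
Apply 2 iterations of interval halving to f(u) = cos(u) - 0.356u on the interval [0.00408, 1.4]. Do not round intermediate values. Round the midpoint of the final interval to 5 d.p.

f(0.004080) = 0.998539, f(1.400000) = -0.328433 (opposite signs)
step 1: m = 0.702040, f(m) = 0.513600 > 0 → root in [0.702040, 1.400000]
step 2: m = 1.051020, f(m) = 0.122523 > 0 → root in [1.051020, 1.400000]
Midpoint of [1.051020, 1.400000] = 1.225510

1.22551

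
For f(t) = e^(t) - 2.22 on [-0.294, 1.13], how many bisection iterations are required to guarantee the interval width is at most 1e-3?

11

Initial width b − a = 1.13 − -0.294 = 1.424000.
After n steps the width is (b−a)/2^n; need (b−a)/2^n ≤ 1e-3.
So n ≥ log₂(1.424000/1e-3) = log₂(1424.0000) ≈ 10.4757.
Hence n = 11.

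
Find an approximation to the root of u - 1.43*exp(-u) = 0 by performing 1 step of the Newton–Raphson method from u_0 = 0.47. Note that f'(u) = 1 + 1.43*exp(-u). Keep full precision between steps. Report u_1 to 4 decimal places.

Newton update: u ← u − f(u)/f'(u).
u_0 = 0.470000: f = -0.423753, f' = 1.893753 → u_1 = 0.470000 - (-0.423753)/(1.893753) = 0.693764

0.6938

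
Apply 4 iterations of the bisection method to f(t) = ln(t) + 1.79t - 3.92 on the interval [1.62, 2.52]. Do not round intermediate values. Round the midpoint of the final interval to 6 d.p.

1.873125

f(1.620000) = -0.537774, f(2.520000) = 1.515059 (opposite signs)
step 1: m = 2.070000, f(m) = 0.512849 > 0 → root in [1.620000, 2.070000]
step 2: m = 1.845000, f(m) = -0.004971 < 0 → root in [1.845000, 2.070000]
step 3: m = 1.957500, f(m) = 0.255593 > 0 → root in [1.845000, 1.957500]
step 4: m = 1.901250, f(m) = 0.125749 > 0 → root in [1.845000, 1.901250]
Midpoint of [1.845000, 1.901250] = 1.873125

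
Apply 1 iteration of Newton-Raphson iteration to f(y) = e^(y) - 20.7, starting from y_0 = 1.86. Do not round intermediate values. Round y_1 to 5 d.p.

4.08242

Newton update: y ← y − f(y)/f'(y).
f'(y) = e^(y)
y_0 = 1.860000: f = -14.276263, f' = 6.423737 → y_1 = 1.860000 - (-14.276263)/(6.423737) = 4.082423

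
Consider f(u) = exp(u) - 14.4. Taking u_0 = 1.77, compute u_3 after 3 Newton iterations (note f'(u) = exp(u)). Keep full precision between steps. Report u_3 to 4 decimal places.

u_0 = 1.770000: f = -8.529147, f' = 5.870853 → u_1 = 1.770000 - (-8.529147)/(5.870853) = 3.222795
u_1 = 3.222795: f = 10.698173, f' = 25.098173 → u_2 = 3.222795 - (10.698173)/(25.098173) = 2.796542
u_2 = 2.796542: f = 1.987879, f' = 16.387879 → u_3 = 2.796542 - (1.987879)/(16.387879) = 2.675240

2.6752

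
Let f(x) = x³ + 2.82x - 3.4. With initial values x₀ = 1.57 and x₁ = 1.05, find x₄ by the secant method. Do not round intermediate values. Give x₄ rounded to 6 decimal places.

0.925049

f(x_0) = 4.897293, f(x_1) = 0.718625
x_2 = 1.050000 - (0.718625)·(1.050000 - 1.570000)/(0.718625 - (4.897293)) = 0.960573; f(x_2) = 0.195138
x_3 = 0.960573 - (0.195138)·(0.960573 - 1.050000)/(0.195138 - (0.718625)) = 0.927238; f(x_3) = 0.012022
x_4 = 0.927238 - (0.012022)·(0.927238 - 0.960573)/(0.012022 - (0.195138)) = 0.925049; f(x_4) = 0.000219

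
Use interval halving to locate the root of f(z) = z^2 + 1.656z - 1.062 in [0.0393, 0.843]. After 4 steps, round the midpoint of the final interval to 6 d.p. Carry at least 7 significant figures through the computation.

0.516497

f(0.039300) = -0.995375, f(0.843000) = 1.044657 (opposite signs)
step 1: m = 0.441150, f(m) = -0.136842 < 0 → root in [0.441150, 0.843000]
step 2: m = 0.642075, f(m) = 0.413537 > 0 → root in [0.441150, 0.642075]
step 3: m = 0.541612, f(m) = 0.128254 > 0 → root in [0.441150, 0.541612]
step 4: m = 0.491381, f(m) = -0.006817 < 0 → root in [0.491381, 0.541612]
Midpoint of [0.491381, 0.541612] = 0.516497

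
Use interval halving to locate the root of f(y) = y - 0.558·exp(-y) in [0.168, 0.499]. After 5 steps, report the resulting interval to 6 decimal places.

[0.374875, 0.385219]

f(0.168000) = -0.303707, f(0.499000) = 0.160217 (opposite signs)
step 1: m = 0.333500, f(m) = -0.066258 < 0 → root in [0.333500, 0.499000]
step 2: m = 0.416250, f(m) = 0.048240 > 0 → root in [0.333500, 0.416250]
step 3: m = 0.374875, f(m) = -0.008680 < 0 → root in [0.374875, 0.416250]
step 4: m = 0.395563, f(m) = 0.019860 > 0 → root in [0.374875, 0.395563]
step 5: m = 0.385219, f(m) = 0.005610 > 0 → root in [0.374875, 0.385219]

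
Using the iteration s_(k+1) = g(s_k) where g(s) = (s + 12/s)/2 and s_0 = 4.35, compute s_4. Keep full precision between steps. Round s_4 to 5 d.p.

s_1 = g(4.350000) = 3.554310
s_2 = g(3.554310) = 3.465246
s_3 = g(3.465246) = 3.464102
s_4 = g(3.464102) = 3.464102

3.46410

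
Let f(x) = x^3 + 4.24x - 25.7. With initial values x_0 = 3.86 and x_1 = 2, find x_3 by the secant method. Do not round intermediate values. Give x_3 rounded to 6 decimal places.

2.508777

f(x_0) = 48.178856, f(x_1) = -9.220000
x_2 = 2.000000 - (-9.220000)·(2.000000 - 3.860000)/(-9.220000 - (48.178856)) = 2.298773; f(x_2) = -3.805675
x_3 = 2.298773 - (-3.805675)·(2.298773 - 2.000000)/(-3.805675 - (-9.220000)) = 2.508777; f(x_3) = 0.727354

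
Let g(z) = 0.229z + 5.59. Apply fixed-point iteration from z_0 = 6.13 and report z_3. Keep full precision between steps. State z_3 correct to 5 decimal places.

z_1 = g(6.130000) = 6.993770
z_2 = g(6.993770) = 7.191573
z_3 = g(7.191573) = 7.236870

7.23687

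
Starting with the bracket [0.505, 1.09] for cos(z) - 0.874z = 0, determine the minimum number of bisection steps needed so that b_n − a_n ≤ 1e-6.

20

Initial width b − a = 1.09 − 0.505 = 0.585000.
After n steps the width is (b−a)/2^n; need (b−a)/2^n ≤ 1e-6.
So n ≥ log₂(0.585000/1e-6) = log₂(585000.0000) ≈ 19.1581.
Hence n = 20.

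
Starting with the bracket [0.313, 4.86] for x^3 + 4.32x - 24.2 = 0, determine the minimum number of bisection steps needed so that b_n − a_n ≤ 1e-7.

Initial width b − a = 4.86 − 0.313 = 4.547000.
After n steps the width is (b−a)/2^n; need (b−a)/2^n ≤ 1e-7.
So n ≥ log₂(4.547000/1e-7) = log₂(45470000.0000) ≈ 25.4384.
Hence n = 26.

26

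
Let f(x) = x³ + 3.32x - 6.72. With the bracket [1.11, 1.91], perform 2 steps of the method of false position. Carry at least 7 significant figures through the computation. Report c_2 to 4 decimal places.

1.3117

False-position update: c = (a·f(b) − b·f(a))/(f(b) − f(a)); replace the endpoint whose sign matches f(c).
f(1.110000) = -1.667169, f(1.910000) = 6.589071
step 1: c = 1.271543, f(c) = -0.442622 < 0 → new bracket [1.271543, 1.910000]
step 2: c = 1.311731, f(c) = -0.108035 < 0 → new bracket [1.311731, 1.910000]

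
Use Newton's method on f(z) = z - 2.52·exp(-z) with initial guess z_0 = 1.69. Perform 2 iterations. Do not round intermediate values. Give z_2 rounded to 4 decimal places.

0.9595

Newton update: z ← z − f(z)/f'(z).
f'(z) = 1 + 2.52·exp(-z)
z_0 = 1.690000: f = 1.225011, f' = 1.464989 → z_1 = 1.690000 - (1.225011)/(1.464989) = 0.853809
z_1 = 0.853809: f = -0.219182, f' = 2.072991 → z_2 = 0.853809 - (-0.219182)/(2.072991) = 0.959541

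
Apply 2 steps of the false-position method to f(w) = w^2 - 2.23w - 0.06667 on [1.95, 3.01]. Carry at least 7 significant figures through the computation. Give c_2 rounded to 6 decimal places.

False-position update: c = (a·f(b) − b·f(a))/(f(b) − f(a)); replace the endpoint whose sign matches f(c).
f(1.950000) = -0.612670, f(3.010000) = 2.281130
step 1: c = 2.174421, f(c) = -0.187522 < 0 → new bracket [2.174421, 3.010000]
step 2: c = 2.237893, f(c) = -0.049007 < 0 → new bracket [2.237893, 3.010000]

2.237893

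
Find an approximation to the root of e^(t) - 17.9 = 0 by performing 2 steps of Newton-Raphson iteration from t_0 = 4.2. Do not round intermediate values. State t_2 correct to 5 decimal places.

f'(t) = e^(t)
t_0 = 4.200000: f = 48.786331, f' = 66.686331 → t_1 = 4.200000 - (48.786331)/(66.686331) = 3.468421
t_1 = 3.468421: f = 14.186033, f' = 32.086033 → t_2 = 3.468421 - (14.186033)/(32.086033) = 3.026296

3.02630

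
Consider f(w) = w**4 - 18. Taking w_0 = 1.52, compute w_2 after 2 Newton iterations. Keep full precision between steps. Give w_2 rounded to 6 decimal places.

f'(w) = 4w**3
w_0 = 1.520000: f = -12.662052, f' = 14.047232 → w_1 = 1.520000 - (-12.662052)/(14.047232) = 2.421391
w_1 = 2.421391: f = 16.376358, f' = 56.787780 → w_2 = 2.421391 - (16.376358)/(56.787780) = 2.133013

2.133013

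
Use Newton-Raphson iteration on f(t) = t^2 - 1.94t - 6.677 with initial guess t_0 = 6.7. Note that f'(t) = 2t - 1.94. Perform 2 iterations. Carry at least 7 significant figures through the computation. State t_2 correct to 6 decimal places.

t_0 = 6.700000: f = 25.215000, f' = 11.460000 → t_1 = 6.700000 - (25.215000)/(11.460000) = 4.499738
t_1 = 4.499738: f = 4.841152, f' = 7.059476 → t_2 = 4.499738 - (4.841152)/(7.059476) = 3.813972

3.813972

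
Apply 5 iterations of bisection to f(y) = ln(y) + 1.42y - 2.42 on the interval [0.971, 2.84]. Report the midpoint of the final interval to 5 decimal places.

1.46745

f(0.971000) = -1.070609, f(2.840000) = 2.656604 (opposite signs)
step 1: m = 1.905500, f(m) = 0.930554 > 0 → root in [0.971000, 1.905500]
step 2: m = 1.438250, f(m) = -0.014258 < 0 → root in [1.438250, 1.905500]
step 3: m = 1.671875, f(m) = 0.468008 > 0 → root in [1.438250, 1.671875]
step 4: m = 1.555063, f(m) = 0.229704 > 0 → root in [1.438250, 1.555063]
step 5: m = 1.496656, f(m) = 0.108485 > 0 → root in [1.438250, 1.496656]
Midpoint of [1.438250, 1.496656] = 1.467453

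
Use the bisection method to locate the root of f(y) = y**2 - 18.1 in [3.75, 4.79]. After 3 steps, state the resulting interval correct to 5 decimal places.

f(3.750000) = -4.037500, f(4.790000) = 4.844100 (opposite signs)
step 1: m = 4.270000, f(m) = 0.132900 > 0 → root in [3.750000, 4.270000]
step 2: m = 4.010000, f(m) = -2.019900 < 0 → root in [4.010000, 4.270000]
step 3: m = 4.140000, f(m) = -0.960400 < 0 → root in [4.140000, 4.270000]

[4.14000, 4.27000]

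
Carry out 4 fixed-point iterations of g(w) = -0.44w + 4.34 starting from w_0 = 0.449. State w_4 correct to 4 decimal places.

w_1 = g(0.449000) = 4.142440
w_2 = g(4.142440) = 2.517326
w_3 = g(2.517326) = 3.232376
w_4 = g(3.232376) = 2.917754

2.9178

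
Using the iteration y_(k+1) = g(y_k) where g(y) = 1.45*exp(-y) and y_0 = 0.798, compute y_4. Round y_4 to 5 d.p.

y_1 = g(0.798000) = 0.652831
y_2 = g(0.652831) = 0.754826
y_3 = g(0.754826) = 0.681634
y_4 = g(0.681634) = 0.733395

0.73340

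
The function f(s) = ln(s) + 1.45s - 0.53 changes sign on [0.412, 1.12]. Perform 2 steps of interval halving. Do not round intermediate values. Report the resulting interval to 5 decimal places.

f(0.412000) = -0.819332, f(1.120000) = 1.207329 (opposite signs)
step 1: m = 0.766000, f(m) = 0.314127 > 0 → root in [0.412000, 0.766000]
step 2: m = 0.589000, f(m) = -0.205279 < 0 → root in [0.589000, 0.766000]

[0.58900, 0.76600]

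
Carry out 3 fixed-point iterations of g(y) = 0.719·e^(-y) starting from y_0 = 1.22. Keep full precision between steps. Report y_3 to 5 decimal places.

y_1 = g(1.220000) = 0.212270
y_2 = g(0.212270) = 0.581488
y_3 = g(0.581488) = 0.401968

0.40197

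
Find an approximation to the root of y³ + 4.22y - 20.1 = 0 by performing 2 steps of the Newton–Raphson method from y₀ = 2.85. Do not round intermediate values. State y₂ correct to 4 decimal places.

f'(y) = 3y² + 4.22
y_0 = 2.850000: f = 15.076125, f' = 28.587500 → y_1 = 2.850000 - (15.076125)/(28.587500) = 2.322632
y_1 = 2.322632: f = 2.231228, f' = 20.403862 → y_2 = 2.322632 - (2.231228)/(20.403862) = 2.213279

2.2133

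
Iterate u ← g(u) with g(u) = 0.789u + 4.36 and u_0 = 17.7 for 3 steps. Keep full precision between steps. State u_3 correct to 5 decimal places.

u_1 = g(17.700000) = 18.325300
u_2 = g(18.325300) = 18.818662
u_3 = g(18.818662) = 19.207924

19.20792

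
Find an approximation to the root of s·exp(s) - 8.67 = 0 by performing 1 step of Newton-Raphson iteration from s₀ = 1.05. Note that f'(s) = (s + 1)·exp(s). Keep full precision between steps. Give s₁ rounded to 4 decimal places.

2.0178

s_0 = 1.050000: f = -5.669466, f' = 5.858185 → s_1 = 1.050000 - (-5.669466)/(5.858185) = 2.017786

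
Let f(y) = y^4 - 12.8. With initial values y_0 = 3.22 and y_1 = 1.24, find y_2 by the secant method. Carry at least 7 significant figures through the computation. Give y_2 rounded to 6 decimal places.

f(y_0) = 94.703719, f(y_1) = -10.435786
y_2 = 1.240000 - (-10.435786)·(1.240000 - 3.220000)/(-10.435786 - (94.703719)) = 1.436528; f(y_2) = -8.541503

1.436528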